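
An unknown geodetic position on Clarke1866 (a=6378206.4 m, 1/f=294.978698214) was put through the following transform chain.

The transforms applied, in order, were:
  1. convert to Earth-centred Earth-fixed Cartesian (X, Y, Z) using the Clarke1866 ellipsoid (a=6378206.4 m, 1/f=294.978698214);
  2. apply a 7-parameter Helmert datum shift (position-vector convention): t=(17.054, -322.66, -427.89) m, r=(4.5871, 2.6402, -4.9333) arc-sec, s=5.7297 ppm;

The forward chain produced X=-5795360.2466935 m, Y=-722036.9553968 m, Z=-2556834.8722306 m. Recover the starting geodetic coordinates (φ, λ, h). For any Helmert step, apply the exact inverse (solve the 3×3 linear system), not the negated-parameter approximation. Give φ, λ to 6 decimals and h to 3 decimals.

φ=-23.784287°, λ=-172.899381°, h=394.959 m

start: X=-5795360.2467, Y=-722036.9554, Z=-2556834.8722 m
→ Helmert⁻¹: X=-5795294.1064, Y=-721905.6207, Z=-2556450.4605
→ geod (Bowring, a=6378206.400): φ=-23.78428700°, λ=-172.89938100°, h=394.9590 m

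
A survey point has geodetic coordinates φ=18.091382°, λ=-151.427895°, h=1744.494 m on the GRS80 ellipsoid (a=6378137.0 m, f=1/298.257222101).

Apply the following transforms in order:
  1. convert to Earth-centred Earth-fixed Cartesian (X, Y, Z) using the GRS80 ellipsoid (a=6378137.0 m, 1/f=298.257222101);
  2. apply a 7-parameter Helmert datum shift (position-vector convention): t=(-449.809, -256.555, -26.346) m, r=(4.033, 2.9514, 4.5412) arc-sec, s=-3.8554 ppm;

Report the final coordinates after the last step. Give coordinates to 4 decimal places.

start: φ=18.091382°, λ=-151.427895°, h=1744.494 m
→ ECEF (a=6378137.000, f=1/298.257222101): X=-5327638.6506, Y=-2901358.9262, Z=1968542.9178
→ Helmert 7p (PV): X=-5327975.8750, Y=-2901760.0799, Z=1968528.4854

X=-5327975.8750 m, Y=-2901760.0799 m, Z=1968528.4854 m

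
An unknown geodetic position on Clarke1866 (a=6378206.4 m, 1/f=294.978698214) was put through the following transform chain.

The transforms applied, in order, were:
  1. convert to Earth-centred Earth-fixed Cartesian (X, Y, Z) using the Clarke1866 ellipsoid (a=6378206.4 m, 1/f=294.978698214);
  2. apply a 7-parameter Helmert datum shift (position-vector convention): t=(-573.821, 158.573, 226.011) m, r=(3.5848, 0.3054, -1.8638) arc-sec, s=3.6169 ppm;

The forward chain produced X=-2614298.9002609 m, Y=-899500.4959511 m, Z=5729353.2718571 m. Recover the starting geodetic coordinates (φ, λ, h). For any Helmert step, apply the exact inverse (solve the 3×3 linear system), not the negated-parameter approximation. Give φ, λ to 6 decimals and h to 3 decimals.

φ=64.395531°, λ=-161.007736°, h=446.768 m

start: X=-2614298.9003, Y=-899500.4960, Z=5729353.2719 m
→ Helmert⁻¹: X=-2613715.9798, Y=-899579.8626, Z=5729118.3037
→ geod (Bowring, a=6378206.400): φ=64.39553100°, λ=-161.00773600°, h=446.7680 m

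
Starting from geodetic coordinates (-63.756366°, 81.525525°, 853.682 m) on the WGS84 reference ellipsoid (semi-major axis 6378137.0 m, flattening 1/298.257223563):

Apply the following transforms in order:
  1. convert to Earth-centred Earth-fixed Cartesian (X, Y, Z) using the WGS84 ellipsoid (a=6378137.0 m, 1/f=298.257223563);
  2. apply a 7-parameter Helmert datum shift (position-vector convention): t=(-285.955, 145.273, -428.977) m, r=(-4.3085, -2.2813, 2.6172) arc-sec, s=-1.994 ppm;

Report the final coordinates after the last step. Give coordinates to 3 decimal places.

X=416550.527 m, Y=2797489.919 m, Z=-5698994.382 m

start: φ=-63.756366°, λ=81.525525°, h=853.682 m
→ ECEF (a=6378137.000, f=1/298.257223563): X=416809.7830, Y=2797463.9672, Z=-5698522.9440
→ Helmert 7p (PV): X=416550.5270, Y=2797489.9191, Z=-5698994.3820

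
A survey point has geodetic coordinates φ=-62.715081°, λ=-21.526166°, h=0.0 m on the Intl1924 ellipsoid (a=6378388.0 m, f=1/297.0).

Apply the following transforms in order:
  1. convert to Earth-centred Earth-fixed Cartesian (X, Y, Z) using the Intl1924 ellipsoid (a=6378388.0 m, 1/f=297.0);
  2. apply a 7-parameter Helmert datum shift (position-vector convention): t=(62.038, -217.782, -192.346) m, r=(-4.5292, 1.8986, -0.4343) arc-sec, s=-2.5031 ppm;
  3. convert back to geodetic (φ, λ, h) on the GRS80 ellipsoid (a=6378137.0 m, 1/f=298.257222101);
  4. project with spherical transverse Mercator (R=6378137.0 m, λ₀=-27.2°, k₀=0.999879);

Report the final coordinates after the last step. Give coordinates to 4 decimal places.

start: φ=-62.715081°, λ=-21.526166°, h=0.000 m
→ ECEF (a=6378388.000, f=1/297.0): X=2727257.8253, Y=-1075734.4352, Z=-5645615.2861
→ Helmert 7p (PV): X=2727258.8058, Y=-1076079.2341, Z=-5645794.9829
→ geod (Bowring, a=6378137.000): φ=-62.71413466°, λ=-21.53242717°, h=397.0106 m
→ tm (R=6378137.0, λ₀=-27.2°): E=288920.0027, N=-6993175.1801

E=288920.0027 m, N=-6993175.1801 m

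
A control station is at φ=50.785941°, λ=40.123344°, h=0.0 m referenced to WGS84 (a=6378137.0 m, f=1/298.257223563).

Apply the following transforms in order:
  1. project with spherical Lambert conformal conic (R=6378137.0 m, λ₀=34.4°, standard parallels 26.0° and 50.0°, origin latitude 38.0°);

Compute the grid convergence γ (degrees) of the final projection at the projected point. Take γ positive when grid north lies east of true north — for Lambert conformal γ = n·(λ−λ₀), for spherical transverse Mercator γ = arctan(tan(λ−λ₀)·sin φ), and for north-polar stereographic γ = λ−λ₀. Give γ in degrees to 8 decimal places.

3.55003892

start: φ=50.785941°, λ=40.123344°, h=0.000 m
→ into lcc (λ₀=34.4°): φ=50.78594100°, λ−λ₀=5.72334400°
convergence γ = 3.55003892°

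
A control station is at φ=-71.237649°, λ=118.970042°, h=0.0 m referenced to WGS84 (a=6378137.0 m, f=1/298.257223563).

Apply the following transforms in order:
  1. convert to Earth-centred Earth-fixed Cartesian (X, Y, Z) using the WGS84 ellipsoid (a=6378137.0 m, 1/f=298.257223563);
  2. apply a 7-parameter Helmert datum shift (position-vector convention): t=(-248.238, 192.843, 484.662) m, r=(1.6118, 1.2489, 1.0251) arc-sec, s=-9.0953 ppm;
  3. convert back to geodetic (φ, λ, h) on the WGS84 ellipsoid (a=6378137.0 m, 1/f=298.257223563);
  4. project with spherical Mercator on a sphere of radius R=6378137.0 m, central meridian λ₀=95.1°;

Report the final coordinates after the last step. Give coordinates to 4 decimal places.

start: φ=-71.237649°, λ=118.970042°, h=0.000 m
→ ECEF (a=6378137.000, f=1/298.257223563): X=-996637.5759, Y=1800200.9735, Z=-6016862.4759
→ Helmert 7p (PV): X=-996922.1265, Y=1800419.5068, Z=-6016302.9872
→ geod (Bowring, a=6378137.000): φ=-71.23324379°, λ=118.97402594°, h=-423.9129 m
→ merc (R=6378137.0, λ₀=95.1°): E=2657644.4108, N=-11482499.1655

E=2657644.4108 m, N=-11482499.1655 m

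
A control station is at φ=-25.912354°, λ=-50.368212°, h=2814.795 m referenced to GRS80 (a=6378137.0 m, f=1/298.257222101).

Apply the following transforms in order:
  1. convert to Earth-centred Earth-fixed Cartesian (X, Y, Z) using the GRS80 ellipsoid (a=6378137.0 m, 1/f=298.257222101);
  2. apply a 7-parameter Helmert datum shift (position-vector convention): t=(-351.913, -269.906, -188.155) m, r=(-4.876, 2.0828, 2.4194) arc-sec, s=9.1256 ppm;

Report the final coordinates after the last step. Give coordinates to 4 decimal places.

start: φ=-25.912354°, λ=-50.368212°, h=2814.795 m
→ ECEF (a=6378137.000, f=1/298.257222101): X=3663246.9499, Y=-4423106.1703, Z=-2771561.3983
→ Helmert 7p (PV): X=3662952.3613, Y=-4423438.9901, Z=-2771707.2751

X=3662952.3613 m, Y=-4423438.9901 m, Z=-2771707.2751 m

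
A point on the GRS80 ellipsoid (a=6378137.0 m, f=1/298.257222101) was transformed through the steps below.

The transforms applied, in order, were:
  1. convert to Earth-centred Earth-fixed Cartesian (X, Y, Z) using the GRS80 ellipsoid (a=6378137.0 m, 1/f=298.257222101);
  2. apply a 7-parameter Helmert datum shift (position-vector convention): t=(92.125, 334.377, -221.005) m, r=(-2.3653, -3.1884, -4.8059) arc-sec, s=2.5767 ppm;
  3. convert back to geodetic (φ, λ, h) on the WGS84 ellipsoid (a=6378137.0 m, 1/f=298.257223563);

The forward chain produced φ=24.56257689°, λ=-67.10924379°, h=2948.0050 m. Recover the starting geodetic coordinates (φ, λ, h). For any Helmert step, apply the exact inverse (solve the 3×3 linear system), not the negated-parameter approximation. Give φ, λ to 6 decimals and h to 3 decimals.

start: φ=24.562577°, λ=-67.109244°, h=2948.005 m
→ ECEF (a=6378137.000, f=1/298.257223563): X=2258781.5586, Y=-5349692.4982, Z=2636308.6565
→ Helmert⁻¹: X=2258849.0199, Y=-5349990.6921, Z=2636426.6012
→ geod (Bowring, a=6378137.000): φ=24.56241600°, λ=-67.10977500°, h=3270.7510 m

φ=24.562416°, λ=-67.109775°, h=3270.751 m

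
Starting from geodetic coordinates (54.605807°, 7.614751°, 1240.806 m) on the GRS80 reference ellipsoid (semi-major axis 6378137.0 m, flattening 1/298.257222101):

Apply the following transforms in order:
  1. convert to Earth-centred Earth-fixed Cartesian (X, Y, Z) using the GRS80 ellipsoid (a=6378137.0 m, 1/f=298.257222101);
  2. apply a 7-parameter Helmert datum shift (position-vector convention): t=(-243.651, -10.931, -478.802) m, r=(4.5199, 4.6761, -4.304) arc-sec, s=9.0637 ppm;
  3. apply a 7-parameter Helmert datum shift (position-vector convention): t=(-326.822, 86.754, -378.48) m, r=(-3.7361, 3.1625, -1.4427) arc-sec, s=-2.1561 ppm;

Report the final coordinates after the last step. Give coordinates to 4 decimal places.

X=3670179.6883 m, Y=490670.2945 m, Z=5176143.0121 m

start: φ=54.605807°, λ=7.614751°, h=1240.806 m
→ ECEF (a=6378137.000, f=1/298.257222101): X=3670514.3998, Y=490713.0281, Z=5177102.1517
→ Helmert 7p (PV): X=3670431.6246, Y=490516.5064, Z=5176597.8139
→ Helmert 7p (PV): X=3670179.6883, Y=490670.2945, Z=5176143.0121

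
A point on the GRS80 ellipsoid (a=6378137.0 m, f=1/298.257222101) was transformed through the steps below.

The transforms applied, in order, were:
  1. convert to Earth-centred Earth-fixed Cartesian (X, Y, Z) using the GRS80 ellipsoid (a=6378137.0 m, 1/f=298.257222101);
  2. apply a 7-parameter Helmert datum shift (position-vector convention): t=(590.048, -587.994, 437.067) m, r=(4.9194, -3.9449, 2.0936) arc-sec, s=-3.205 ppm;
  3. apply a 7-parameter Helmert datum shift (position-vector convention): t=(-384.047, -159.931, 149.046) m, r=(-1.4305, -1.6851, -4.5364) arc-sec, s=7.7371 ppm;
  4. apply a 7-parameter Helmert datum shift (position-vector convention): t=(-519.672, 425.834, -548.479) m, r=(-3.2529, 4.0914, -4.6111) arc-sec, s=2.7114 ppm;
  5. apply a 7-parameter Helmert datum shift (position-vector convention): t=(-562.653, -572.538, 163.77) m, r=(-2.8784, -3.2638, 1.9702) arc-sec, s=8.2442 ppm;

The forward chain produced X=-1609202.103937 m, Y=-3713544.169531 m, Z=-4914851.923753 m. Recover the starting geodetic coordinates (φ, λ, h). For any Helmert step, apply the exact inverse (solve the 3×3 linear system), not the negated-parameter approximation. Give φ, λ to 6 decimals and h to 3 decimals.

start: X=-1609202.1039, Y=-3713544.1695, Z=-4914851.9238 m
→ Helmert⁻¹: X=-1608739.4253, Y=-3712857.0667, Z=-4915001.5305
→ Helmert⁻¹: X=-1608034.8997, Y=-3713231.2759, Z=-4914530.1825
→ Helmert⁻¹: X=-1607596.9036, Y=-3713043.8884, Z=-4914653.8209
→ Helmert⁻¹: X=-1608323.7899, Y=-3712568.6903, Z=-4914987.3365
→ geod (Bowring, a=6378137.000): φ=-50.72781500°, λ=-113.42276800°, h=715.6040 m

φ=-50.727815°, λ=-113.422768°, h=715.604 m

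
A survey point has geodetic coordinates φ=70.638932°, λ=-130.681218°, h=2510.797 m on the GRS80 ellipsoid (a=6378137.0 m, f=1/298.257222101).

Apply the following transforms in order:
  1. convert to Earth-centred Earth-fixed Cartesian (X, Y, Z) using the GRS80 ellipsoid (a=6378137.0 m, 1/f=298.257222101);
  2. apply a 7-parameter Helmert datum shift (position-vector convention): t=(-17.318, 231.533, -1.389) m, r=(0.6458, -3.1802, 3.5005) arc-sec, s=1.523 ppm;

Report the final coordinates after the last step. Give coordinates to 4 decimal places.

start: φ=70.638932°, λ=-130.681218°, h=2510.797 m
→ ECEF (a=6378137.000, f=1/298.257222101): X=-1382991.5369, Y=-1608942.5385, Z=5997415.0798
→ Helmert 7p (PV): X=-1383076.1245, Y=-1608755.7041, Z=5997396.4643

X=-1383076.1245 m, Y=-1608755.7041 m, Z=5997396.4643 m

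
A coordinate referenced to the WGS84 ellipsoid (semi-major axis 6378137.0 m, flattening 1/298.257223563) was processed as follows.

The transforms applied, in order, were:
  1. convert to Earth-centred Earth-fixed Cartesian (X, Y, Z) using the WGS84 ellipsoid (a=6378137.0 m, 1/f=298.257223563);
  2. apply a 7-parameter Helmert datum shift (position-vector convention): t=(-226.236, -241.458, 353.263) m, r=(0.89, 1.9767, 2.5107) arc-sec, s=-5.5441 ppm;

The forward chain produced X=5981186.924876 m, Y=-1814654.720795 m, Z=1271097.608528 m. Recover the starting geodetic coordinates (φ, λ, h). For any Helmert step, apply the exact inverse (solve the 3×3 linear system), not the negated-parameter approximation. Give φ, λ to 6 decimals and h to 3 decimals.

φ=11.567638°, λ=-16.875431°, h=1167.296 m

start: X=5981186.9249, Y=-1814654.7208, Z=1271097.6085 m
→ Helmert⁻¹: X=5981412.0576, Y=-1814490.6458, Z=1270816.5417
→ geod (Bowring, a=6378137.000): φ=11.56763800°, λ=-16.87543100°, h=1167.2960 m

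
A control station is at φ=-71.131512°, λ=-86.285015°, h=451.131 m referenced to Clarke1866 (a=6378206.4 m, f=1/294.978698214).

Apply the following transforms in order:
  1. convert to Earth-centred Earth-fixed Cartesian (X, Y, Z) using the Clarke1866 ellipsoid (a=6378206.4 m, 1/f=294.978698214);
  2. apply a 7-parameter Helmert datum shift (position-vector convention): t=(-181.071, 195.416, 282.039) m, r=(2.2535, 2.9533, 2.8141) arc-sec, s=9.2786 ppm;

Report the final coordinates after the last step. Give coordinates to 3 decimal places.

start: φ=-71.131512°, λ=-86.285015°, h=451.131 m
→ ECEF (a=6378206.400, f=1/294.978698214): X=134064.9943, Y=-2064770.3930, Z=-6013286.8875
→ Helmert 7p (PV): X=133827.2384, Y=-2064526.6087, Z=-6013085.1213

X=133827.238 m, Y=-2064526.609 m, Z=-6013085.121 m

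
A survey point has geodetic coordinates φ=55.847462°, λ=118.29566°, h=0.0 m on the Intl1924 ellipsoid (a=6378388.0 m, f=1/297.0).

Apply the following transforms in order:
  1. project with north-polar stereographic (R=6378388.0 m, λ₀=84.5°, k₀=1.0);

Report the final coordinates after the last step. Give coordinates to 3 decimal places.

E=2179716.613 m, N=-3256555.389 m

start: φ=55.847462°, λ=118.295660°, h=0.000 m
→ stereo (R=6378388.0, λ₀=84.5°): E=2179716.6129, N=-3256555.3893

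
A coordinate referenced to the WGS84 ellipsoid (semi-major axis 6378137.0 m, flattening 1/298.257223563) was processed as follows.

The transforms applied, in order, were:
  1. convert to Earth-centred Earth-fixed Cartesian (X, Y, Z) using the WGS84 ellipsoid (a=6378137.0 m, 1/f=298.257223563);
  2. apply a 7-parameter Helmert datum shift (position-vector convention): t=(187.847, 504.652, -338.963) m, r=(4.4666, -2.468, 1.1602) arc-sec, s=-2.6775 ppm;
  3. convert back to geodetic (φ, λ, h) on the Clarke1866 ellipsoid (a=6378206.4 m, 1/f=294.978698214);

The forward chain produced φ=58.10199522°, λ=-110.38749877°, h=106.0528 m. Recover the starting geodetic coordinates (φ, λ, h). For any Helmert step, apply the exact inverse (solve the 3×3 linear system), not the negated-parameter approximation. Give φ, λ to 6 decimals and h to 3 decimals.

start: φ=58.101995°, λ=-110.387499°, h=106.053 m
→ ECEF (a=6378206.400, f=1/294.978698214): X=-1176997.2938, Y=-3166965.1772, Z=5391639.6124
→ Helmert⁻¹: X=-1177141.5913, Y=-3167354.9252, Z=5392075.6853
→ geod (Bowring, a=6378137.000): φ=58.09897700°, λ=-110.38749000°, h=593.9680 m

φ=58.098977°, λ=-110.387490°, h=593.968 m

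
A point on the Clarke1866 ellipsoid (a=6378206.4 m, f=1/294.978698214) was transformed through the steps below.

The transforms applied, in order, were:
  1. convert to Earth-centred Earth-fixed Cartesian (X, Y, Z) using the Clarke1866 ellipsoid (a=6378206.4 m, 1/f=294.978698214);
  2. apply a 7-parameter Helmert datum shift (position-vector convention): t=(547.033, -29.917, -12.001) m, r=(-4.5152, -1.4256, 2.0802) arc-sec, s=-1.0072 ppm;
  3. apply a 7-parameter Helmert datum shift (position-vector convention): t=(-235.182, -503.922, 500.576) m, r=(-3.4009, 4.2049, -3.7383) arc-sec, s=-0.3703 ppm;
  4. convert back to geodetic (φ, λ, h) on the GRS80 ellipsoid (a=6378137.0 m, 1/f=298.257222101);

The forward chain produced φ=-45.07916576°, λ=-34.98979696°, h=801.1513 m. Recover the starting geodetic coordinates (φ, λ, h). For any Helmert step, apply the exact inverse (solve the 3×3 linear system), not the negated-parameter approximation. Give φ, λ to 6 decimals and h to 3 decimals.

φ=-45.088616°, λ=-34.983817°, h=809.297 m

start: φ=-45.079166°, λ=-34.989797°, h=801.151 m
→ ECEF (a=6378137.000, f=1/298.257222101): X=3696418.4991, Y=-2587279.2426, Z=-4494132.4404
→ Helmert⁻¹: X=3696793.5563, Y=-2586635.1714, Z=-4494601.9667
→ Helmert⁻¹: X=3696193.0956, Y=-2586546.7463, Z=-4494676.6592
→ geod (Bowring, a=6378206.400): φ=-45.08861600°, λ=-34.98381700°, h=809.2970 m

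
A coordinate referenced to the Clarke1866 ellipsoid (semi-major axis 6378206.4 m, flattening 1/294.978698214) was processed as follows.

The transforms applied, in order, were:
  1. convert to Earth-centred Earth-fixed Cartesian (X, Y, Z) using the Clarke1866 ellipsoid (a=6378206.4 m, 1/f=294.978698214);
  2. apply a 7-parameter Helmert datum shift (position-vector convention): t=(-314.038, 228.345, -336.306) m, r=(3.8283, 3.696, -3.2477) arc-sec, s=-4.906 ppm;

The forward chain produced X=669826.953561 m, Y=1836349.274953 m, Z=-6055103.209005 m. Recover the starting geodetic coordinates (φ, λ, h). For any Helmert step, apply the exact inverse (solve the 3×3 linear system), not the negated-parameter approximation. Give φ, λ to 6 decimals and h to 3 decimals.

φ=-72.222978°, λ=69.945891°, h=3855.367 m

start: X=669826.9536, Y=1836349.2750, Z=-6055103.2090 m
→ Helmert⁻¹: X=670223.8650, Y=1836028.1127, Z=-6054818.6752
→ geod (Bowring, a=6378206.400): φ=-72.22297800°, λ=69.94589100°, h=3855.3670 m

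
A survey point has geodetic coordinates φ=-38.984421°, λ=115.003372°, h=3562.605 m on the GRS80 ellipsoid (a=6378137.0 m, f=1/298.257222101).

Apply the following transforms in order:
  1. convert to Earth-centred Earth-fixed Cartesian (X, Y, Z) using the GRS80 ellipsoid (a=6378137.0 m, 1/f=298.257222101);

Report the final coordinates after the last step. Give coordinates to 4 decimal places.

start: φ=-38.984421°, λ=115.003372°, h=3562.605 m
→ ECEF (a=6378137.000, f=1/298.257222101): X=-2099487.9630, Y=4501674.7515, Z=-3993214.0617

X=-2099487.9630 m, Y=4501674.7515 m, Z=-3993214.0617 m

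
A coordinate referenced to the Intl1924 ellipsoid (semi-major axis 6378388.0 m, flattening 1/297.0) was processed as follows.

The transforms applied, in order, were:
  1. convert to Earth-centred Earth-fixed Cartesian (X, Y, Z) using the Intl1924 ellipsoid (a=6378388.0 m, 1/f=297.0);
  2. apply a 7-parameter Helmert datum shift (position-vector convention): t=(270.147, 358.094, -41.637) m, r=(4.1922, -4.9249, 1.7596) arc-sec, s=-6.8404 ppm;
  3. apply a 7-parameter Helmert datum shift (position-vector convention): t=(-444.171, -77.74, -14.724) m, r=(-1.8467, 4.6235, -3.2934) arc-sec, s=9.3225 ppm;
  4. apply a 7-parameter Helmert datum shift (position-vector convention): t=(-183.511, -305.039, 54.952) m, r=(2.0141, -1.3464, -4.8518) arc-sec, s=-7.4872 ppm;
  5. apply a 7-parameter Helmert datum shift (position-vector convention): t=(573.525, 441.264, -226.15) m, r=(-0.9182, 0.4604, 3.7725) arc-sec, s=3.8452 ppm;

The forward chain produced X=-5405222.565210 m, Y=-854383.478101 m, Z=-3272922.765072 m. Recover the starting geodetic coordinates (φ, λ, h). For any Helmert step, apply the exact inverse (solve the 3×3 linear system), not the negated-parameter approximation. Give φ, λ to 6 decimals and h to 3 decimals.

φ=-31.049934°, λ=-171.012569°, h=3815.587 m

start: X=-5405222.5652, Y=-854383.4781, Z=-3272922.7651 m
→ Helmert⁻¹: X=-5405783.6313, Y=-854708.0169, Z=-3272699.9019
→ Helmert⁻¹: X=-5405641.8549, Y=-854568.4847, Z=-3272735.7278
→ Helmert⁻¹: X=-5405060.2887, Y=-854539.7788, Z=-3272819.3013
→ Helmert⁻¹: X=-5405452.8436, Y=-854924.1226, Z=-3272653.6120
→ geod (Bowring, a=6378388.000): φ=-31.04993400°, λ=-171.01256900°, h=3815.5870 m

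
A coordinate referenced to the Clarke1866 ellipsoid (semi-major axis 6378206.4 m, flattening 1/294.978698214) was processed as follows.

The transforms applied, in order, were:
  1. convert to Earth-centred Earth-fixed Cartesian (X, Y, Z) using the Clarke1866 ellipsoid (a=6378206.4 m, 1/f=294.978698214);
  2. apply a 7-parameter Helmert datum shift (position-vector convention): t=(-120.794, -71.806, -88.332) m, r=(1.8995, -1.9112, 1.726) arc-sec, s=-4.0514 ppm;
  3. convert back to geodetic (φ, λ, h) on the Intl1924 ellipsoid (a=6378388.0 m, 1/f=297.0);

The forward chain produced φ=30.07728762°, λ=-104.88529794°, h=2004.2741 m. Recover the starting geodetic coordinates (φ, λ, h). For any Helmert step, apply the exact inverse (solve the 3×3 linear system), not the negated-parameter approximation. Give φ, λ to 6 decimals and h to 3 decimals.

φ=30.080223°, λ=-104.884541°, h=2205.998 m

start: φ=30.077288°, λ=-104.885298°, h=2004.274 m
→ ECEF (a=6378388.000, f=1/297.0): X=-1419529.8837, Y=-5340499.9761, Z=3178840.9125
→ Helmert⁻¹: X=-1419430.0723, Y=-5340408.6532, Z=3179004.4558
→ geod (Bowring, a=6378206.400): φ=30.08022300°, λ=-104.88454100°, h=2205.9980 m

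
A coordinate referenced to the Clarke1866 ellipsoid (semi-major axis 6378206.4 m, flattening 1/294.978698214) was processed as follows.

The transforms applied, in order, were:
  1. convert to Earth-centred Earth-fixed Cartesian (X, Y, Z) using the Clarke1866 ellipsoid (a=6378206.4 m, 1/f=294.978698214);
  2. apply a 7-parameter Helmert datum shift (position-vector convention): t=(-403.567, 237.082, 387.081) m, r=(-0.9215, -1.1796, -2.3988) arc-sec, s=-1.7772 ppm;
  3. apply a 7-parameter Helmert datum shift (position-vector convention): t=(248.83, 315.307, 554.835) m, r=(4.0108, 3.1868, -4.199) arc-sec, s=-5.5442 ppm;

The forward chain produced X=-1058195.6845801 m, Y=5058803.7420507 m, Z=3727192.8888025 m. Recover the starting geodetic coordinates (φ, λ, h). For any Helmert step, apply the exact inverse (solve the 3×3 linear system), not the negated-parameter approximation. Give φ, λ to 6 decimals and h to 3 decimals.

start: X=-1058195.6846, Y=5058803.7421, Z=3727192.8888 m
→ Helmert⁻¹: X=-1058610.9370, Y=5058567.3923, Z=3726543.9962
→ Helmert⁻¹: X=-1058246.7678, Y=5058310.3459, Z=3726192.1876
→ geod (Bowring, a=6378206.400): φ=35.97779800°, λ=101.81639500°, h=313.2760 m

φ=35.977798°, λ=101.816395°, h=313.276 m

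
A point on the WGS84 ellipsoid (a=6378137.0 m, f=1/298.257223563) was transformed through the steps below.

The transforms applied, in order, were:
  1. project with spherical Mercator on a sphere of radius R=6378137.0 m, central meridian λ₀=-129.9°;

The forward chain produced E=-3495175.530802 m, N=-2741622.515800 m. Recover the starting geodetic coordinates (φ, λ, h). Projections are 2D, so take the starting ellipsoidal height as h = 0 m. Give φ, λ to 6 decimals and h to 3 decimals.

start: E=-3495175.5308, N=-2741622.5158 m
→ merc⁻¹: φ=-23.90324500°, λ=-161.29769600°

φ=-23.903245°, λ=-161.297696°, h=0.000 m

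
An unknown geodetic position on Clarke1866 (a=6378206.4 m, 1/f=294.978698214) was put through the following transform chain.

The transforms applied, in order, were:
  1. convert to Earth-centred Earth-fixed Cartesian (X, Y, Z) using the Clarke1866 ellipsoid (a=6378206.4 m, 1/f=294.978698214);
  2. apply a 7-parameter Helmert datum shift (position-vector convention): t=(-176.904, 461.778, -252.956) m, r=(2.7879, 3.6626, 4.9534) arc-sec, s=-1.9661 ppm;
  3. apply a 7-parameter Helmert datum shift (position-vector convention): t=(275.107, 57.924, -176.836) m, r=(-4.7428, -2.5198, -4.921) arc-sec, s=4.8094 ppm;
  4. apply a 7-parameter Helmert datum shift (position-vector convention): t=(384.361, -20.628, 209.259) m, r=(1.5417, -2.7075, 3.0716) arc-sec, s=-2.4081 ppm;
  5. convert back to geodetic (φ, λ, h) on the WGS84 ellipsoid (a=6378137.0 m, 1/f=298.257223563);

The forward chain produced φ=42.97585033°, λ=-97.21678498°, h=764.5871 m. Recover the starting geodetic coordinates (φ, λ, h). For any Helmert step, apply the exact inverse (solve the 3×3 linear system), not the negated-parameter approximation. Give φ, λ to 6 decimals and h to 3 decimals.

start: φ=42.975850°, λ=-97.216785°, h=764.587 m
→ ECEF (a=6378137.000, f=1/298.257223563): X=-587208.9379, Y=-4637311.5885, Z=4326060.4748
→ Helmert⁻¹: X=-587606.9866, Y=-4637261.0438, Z=4325904.0066
→ Helmert⁻¹: X=-587715.7810, Y=-4637410.1567, Z=4325960.5852
→ Helmert⁻¹: X=-587728.2288, Y=-4637808.4647, Z=4326274.2960
→ geod (Bowring, a=6378206.400): φ=42.97596900°, λ=-97.22233400°, h=1359.7060 m

φ=42.975969°, λ=-97.222334°, h=1359.706 m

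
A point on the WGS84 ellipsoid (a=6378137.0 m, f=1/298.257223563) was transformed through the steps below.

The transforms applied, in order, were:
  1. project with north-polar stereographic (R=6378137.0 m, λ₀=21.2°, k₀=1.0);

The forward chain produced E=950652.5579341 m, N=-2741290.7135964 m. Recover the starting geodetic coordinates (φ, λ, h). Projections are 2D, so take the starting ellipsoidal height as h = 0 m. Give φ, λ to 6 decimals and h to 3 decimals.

φ=64.371845°, λ=40.326041°, h=0.000 m

start: E=950652.5579, N=-2741290.7136 m
→ stereo⁻¹: φ=64.37184500°, λ=40.32604100°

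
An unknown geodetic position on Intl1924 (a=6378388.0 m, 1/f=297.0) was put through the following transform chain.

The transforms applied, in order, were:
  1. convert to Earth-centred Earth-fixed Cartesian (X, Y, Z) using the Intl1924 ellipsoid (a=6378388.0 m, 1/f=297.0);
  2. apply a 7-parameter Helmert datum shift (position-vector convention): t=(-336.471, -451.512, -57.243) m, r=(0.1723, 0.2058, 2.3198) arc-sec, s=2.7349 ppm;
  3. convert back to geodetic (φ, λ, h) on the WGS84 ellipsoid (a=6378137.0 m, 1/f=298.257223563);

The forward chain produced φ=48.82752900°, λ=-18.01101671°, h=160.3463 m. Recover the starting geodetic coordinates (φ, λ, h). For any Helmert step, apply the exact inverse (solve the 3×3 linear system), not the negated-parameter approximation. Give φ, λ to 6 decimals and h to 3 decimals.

start: φ=48.827529°, λ=-18.011017°, h=160.346 m
→ ECEF (a=6378137.000, f=1/298.257223563): X=4000841.8628, Y=-1300802.8634, Z=4778074.3563
→ Helmert⁻¹: X=4001147.9986, Y=-1300388.8035, Z=4778123.6100
→ geod (Bowring, a=6378388.000): φ=48.82753100°, λ=-18.00436500°, h=105.5120 m

φ=48.827531°, λ=-18.004365°, h=105.512 m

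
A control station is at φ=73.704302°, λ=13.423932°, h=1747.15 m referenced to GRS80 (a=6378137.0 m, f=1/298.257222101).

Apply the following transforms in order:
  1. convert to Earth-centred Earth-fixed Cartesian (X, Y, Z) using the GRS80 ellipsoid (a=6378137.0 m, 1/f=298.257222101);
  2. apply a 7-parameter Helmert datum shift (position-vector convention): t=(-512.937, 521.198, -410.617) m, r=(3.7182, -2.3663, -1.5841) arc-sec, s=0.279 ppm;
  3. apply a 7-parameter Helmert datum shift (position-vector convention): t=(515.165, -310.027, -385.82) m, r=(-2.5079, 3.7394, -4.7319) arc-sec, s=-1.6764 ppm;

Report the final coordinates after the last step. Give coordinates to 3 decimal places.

start: φ=73.704302°, λ=13.423932°, h=1747.150 m
→ ECEF (a=6378137.000, f=1/298.257222101): X=1746645.2094, Y=416880.6266, Z=6101437.2915
→ Helmert 7p (PV): X=1746065.9647, Y=417278.5402, Z=6101055.9294
→ Helmert 7p (PV): X=1746698.3819, Y=417001.9378, Z=6100623.1534

X=1746698.382 m, Y=417001.938 m, Z=6100623.153 m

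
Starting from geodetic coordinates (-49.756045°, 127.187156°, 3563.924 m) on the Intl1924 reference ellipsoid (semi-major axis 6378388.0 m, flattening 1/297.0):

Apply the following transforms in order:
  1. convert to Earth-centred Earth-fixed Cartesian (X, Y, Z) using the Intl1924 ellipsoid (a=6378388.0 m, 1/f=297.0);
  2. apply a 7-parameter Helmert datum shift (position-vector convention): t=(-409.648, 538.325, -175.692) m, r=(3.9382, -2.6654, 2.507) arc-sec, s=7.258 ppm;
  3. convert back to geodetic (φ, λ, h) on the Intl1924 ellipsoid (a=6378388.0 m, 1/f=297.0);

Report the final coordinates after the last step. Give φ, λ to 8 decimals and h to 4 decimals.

start: φ=-49.756045°, λ=127.187156°, h=3563.924 m
→ ECEF (a=6378388.000, f=1/297.0): X=-2496928.9945, Y=3291114.1782, Z=-4848116.3485
→ Helmert 7p (PV): X=-2497334.1177, Y=3291738.6070, Z=-4848296.6568
→ geod (Bowring, a=6378388.000): φ=-49.75200074°, λ=127.18639790°, h=4181.1441 m

φ=-49.75200074°, λ=127.18639790°, h=4181.1441 m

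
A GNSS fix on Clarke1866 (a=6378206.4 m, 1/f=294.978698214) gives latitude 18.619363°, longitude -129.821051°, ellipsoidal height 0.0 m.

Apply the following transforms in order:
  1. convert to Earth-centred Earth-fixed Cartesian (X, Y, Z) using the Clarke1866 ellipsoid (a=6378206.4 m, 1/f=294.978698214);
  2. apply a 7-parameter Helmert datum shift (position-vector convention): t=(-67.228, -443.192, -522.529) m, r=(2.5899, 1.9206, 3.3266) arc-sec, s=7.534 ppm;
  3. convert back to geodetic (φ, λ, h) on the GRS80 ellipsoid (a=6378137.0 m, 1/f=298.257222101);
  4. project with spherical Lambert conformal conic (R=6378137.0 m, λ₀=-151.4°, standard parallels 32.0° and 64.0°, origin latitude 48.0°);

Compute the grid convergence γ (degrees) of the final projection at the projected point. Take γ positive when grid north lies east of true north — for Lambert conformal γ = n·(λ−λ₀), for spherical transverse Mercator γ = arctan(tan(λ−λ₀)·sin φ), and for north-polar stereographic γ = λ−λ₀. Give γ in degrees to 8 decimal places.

start: φ=18.619363°, λ=-129.821051°, h=0.000 m
→ ECEF (a=6378206.400, f=1/294.978698214): X=-3872104.8624, Y=-4643974.0627, Z=2023345.3712
→ Helmert 7p (PV): X=-3872107.5250, Y=-4644540.0972, Z=2022815.8298
→ geod (Bowring, a=6378137.000): φ=18.61227344°, λ=-129.81763576°, h=289.8110 m
→ into lcc (λ₀=-151.4°): φ=18.61227344°, λ−λ₀=21.58236424°
convergence γ = 16.25982985°

16.25982985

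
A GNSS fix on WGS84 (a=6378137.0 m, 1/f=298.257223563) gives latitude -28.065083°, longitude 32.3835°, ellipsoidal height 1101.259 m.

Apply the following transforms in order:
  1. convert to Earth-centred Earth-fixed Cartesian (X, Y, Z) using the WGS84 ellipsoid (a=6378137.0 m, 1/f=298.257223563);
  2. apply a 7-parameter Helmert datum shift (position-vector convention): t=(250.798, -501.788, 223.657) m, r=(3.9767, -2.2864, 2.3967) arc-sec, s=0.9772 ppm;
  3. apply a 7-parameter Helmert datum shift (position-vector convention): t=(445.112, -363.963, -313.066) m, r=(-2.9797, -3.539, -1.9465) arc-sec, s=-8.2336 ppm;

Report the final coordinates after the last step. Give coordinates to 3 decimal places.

X=4757962.292 m, Y=3016241.458 m, Z=-2983308.538 m

start: φ=-28.065083°, λ=32.383500°, h=1101.259 m
→ ECEF (a=6378137.000, f=1/298.257223563): X=4757223.2420, Y=3017104.2924, Z=-2983389.7232
→ Helmert 7p (PV): X=4757476.7016, Y=3016718.2481, Z=-2983058.0802
→ Helmert 7p (PV): X=4757962.2922, Y=3016241.4583, Z=-2983308.5380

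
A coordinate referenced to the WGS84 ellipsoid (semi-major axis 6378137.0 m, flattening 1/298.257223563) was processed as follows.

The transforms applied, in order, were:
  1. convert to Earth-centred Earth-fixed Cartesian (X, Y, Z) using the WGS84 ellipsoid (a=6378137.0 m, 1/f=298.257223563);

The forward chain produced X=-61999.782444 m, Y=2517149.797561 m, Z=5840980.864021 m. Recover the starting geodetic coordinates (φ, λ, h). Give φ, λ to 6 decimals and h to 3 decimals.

start: X=-61999.7824, Y=2517149.7976, Z=5840980.8640 m
→ geod (Bowring, a=6378137.000): φ=66.81980000°, λ=91.41096400°, h=488.1370 m

φ=66.819800°, λ=91.410964°, h=488.137 m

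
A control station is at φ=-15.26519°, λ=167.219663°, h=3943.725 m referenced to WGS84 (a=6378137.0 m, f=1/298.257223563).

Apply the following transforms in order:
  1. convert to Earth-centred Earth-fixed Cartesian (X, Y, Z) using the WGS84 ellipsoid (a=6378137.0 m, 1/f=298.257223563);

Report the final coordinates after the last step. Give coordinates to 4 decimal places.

start: φ=-15.265190°, λ=167.219663°, h=3943.725 m
→ ECEF (a=6378137.000, f=1/298.257223563): X=-6005762.8178, Y=1362308.5340, Z=-1669464.2178

X=-6005762.8178 m, Y=1362308.5340 m, Z=-1669464.2178 m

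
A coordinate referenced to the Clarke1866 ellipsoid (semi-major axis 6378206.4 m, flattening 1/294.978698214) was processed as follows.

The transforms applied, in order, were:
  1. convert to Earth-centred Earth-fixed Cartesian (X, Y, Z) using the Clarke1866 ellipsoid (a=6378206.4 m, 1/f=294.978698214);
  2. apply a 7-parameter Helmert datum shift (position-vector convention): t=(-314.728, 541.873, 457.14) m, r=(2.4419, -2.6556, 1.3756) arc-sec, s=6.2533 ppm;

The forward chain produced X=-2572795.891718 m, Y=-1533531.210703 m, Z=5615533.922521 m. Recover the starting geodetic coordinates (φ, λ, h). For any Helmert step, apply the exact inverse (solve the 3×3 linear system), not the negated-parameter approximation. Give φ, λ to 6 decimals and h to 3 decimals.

start: X=-2572795.8917, Y=-1533531.2107, Z=5615533.9225 m
→ Helmert⁻¹: X=-2572403.0149, Y=-1533979.8599, Z=5615092.9492
→ geod (Bowring, a=6378206.400): φ=62.08604300°, λ=-149.19145700°, h=2577.1130 m

φ=62.086043°, λ=-149.191457°, h=2577.113 m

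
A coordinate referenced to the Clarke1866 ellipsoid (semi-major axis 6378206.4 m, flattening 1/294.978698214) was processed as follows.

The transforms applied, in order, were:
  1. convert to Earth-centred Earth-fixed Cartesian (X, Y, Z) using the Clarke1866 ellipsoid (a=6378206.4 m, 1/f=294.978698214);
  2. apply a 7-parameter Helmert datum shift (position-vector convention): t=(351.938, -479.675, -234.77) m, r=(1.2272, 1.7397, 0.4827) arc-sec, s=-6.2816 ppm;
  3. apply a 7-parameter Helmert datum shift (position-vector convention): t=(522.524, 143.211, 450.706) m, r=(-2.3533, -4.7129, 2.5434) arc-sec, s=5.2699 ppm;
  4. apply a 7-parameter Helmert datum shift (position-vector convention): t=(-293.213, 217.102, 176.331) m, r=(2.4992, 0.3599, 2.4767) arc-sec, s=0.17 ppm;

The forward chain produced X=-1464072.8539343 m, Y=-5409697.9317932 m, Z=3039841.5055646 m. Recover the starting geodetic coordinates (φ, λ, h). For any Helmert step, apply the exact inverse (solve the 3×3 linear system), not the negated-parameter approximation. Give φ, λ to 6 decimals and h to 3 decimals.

φ=28.636513°, λ=-105.150928°, h=2233.162 m

start: X=-1464072.8539, Y=-5409697.9318, Z=3039841.5056 m
→ Helmert⁻¹: X=-1463849.6542, Y=-5409859.7064, Z=3039727.6520
→ Helmert⁻¹: X=-1464361.7276, Y=-5409991.0256, Z=3039232.6650
→ Helmert⁻¹: X=-1464761.1619, Y=-5409523.8194, Z=3039506.3583
→ geod (Bowring, a=6378206.400): φ=28.63651300°, λ=-105.15092800°, h=2233.1620 m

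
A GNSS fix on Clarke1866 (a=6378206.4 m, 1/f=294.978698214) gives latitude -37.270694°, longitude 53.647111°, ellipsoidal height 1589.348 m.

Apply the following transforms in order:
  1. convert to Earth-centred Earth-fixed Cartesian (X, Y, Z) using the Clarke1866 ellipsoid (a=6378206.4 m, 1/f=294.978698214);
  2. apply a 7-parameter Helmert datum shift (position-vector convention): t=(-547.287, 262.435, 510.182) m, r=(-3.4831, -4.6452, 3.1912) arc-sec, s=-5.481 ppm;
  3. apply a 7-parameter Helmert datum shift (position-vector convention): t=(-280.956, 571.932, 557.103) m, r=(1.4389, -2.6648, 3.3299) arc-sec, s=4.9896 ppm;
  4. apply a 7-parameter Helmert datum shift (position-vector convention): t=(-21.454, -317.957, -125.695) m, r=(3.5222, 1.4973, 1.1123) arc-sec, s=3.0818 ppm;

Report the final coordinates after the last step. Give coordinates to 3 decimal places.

X=3012244.103 m, Y=4094618.458 m, Z=-3841066.268 m

start: φ=-37.270694°, λ=53.647111°, h=1589.348 m
→ ECEF (a=6378206.400, f=1/294.978698214): X=3013129.2416, Y=4093952.4349, Z=-3842112.1752
→ Helmert 7p (PV): X=3012588.6270, Y=4094174.1683, Z=-3841582.2100
→ Helmert 7p (PV): X=3012306.2375, Y=4094841.9625, Z=-3840976.7931
→ Helmert 7p (PV): X=3012244.1028, Y=4094618.4583, Z=-3841066.2678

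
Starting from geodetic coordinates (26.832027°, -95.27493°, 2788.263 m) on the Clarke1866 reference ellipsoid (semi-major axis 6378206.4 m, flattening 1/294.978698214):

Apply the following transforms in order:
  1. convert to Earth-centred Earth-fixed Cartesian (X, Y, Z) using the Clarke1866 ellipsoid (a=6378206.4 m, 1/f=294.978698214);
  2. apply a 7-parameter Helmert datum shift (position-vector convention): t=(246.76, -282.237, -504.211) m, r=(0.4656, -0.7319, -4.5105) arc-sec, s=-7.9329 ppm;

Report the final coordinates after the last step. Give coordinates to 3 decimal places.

start: φ=26.832027°, λ=-95.274930°, h=2788.263 m
→ ECEF (a=6378206.400, f=1/294.978698214): X=-523836.2756, Y=-5673774.2288, Z=2862717.3834
→ Helmert 7p (PV): X=-523719.5883, Y=-5674006.4633, Z=2862175.7967

X=-523719.588 m, Y=-5674006.463 m, Z=2862175.797 m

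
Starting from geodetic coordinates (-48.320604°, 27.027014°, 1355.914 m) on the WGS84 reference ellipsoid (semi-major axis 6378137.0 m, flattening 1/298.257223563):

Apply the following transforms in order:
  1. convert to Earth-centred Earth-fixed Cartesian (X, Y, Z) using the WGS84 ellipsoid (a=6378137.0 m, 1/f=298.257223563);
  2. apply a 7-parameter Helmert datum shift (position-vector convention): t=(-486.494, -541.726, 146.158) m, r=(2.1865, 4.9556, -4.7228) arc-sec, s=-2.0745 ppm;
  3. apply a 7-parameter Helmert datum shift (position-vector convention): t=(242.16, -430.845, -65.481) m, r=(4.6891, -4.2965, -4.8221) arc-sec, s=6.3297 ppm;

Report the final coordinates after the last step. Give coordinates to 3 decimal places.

X=3785767.396 m, Y=1930290.786 m, Z=-4741555.908 m

start: φ=-48.320604°, λ=27.027014°, h=1355.914 m
→ ECEF (a=6378137.000, f=1/298.257223563): X=3785921.4196, Y=1931272.2665, Z=-4741668.6643
→ Helmert 7p (PV): X=3785357.3711, Y=1930690.1126, Z=-4741583.1556
→ Helmert 7p (PV): X=3785767.3955, Y=1930290.7858, Z=-4741555.9084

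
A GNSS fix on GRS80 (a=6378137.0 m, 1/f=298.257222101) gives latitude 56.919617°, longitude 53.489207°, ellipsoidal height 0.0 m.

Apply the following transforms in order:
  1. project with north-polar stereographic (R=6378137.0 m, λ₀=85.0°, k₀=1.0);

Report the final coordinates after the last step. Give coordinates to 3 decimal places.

E=-1979998.024 m, N=-3229697.336 m

start: φ=56.919617°, λ=53.489207°, h=0.000 m
→ stereo (R=6378137.0, λ₀=85.0°): E=-1979998.0235, N=-3229697.3356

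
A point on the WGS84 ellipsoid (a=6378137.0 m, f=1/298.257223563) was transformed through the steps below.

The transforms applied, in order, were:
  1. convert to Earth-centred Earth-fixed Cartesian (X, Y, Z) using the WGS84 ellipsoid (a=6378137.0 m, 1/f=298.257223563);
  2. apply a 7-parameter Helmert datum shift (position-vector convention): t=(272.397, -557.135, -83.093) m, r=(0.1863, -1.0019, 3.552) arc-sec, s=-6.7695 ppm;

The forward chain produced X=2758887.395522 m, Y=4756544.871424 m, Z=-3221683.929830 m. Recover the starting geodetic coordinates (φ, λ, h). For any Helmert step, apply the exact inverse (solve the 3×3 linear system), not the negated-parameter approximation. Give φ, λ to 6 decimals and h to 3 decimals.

φ=-30.531887°, λ=59.889950°, h=670.076 m

start: X=2758887.3955, Y=4756544.8714, Z=-3221683.9298 m
→ Helmert⁻¹: X=2758699.9442, Y=4757083.7936, Z=-3221640.3422
→ geod (Bowring, a=6378137.000): φ=-30.53188700°, λ=59.88995000°, h=670.0760 m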